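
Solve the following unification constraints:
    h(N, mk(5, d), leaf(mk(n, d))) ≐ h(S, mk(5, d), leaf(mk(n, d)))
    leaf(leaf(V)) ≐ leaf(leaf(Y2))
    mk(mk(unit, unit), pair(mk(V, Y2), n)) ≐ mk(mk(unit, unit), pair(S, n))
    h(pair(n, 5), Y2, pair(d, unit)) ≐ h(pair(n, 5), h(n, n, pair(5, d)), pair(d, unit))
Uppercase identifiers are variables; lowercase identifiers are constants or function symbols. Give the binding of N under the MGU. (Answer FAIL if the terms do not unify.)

mk(h(n, n, pair(5, d)), h(n, n, pair(5, d)))

Decompose h/3: N ≐ S,  mk(5, d) ≐ mk(5, d),  leaf(mk(n, d)) ≐ leaf(mk(n, d)).
Bind N := S; no other remaining equation mentions N.
Delete trivial equation mk(5, d) ≐ mk(5, d).
Delete trivial equation leaf(mk(n, d)) ≐ leaf(mk(n, d)).
Decompose leaf/1: leaf(V) ≐ leaf(Y2).
Decompose leaf/1: V ≐ Y2.
Bind V := Y2; substituting into the one remaining equation that mentions V gives: mk(mk(unit, unit), pair(mk(Y2, Y2), n)) ≐ mk(mk(unit, unit), pair(S, n)).
Decompose mk/2: mk(unit, unit) ≐ mk(unit, unit),  pair(mk(Y2, Y2), n) ≐ pair(S, n).
Delete trivial equation mk(unit, unit) ≐ mk(unit, unit).
Decompose pair/2: mk(Y2, Y2) ≐ S,  n ≐ n.
Bind S := mk(Y2, Y2); no other remaining equation mentions S. Substituting into the earlier binding gives N := mk(Y2, Y2).
Delete trivial equation n ≐ n.
Decompose h/3: pair(n, 5) ≐ pair(n, 5),  Y2 ≐ h(n, n, pair(5, d)),  pair(d, unit) ≐ pair(d, unit).
Delete trivial equation pair(n, 5) ≐ pair(n, 5).
Bind Y2 := h(n, n, pair(5, d)); no other remaining equation mentions Y2. Substituting into the earlier bindings gives N := mk(h(n, n, pair(5, d)), h(n, n, pair(5, d))), V := h(n, n, pair(5, d)), S := mk(h(n, n, pair(5, d)), h(n, n, pair(5, d))).
Delete trivial equation pair(d, unit) ≐ pair(d, unit).
MGU = { N ↦ mk(h(n, n, pair(5, d)), h(n, n, pair(5, d))), V ↦ h(n, n, pair(5, d)), S ↦ mk(h(n, n, pair(5, d)), h(n, n, pair(5, d))), Y2 ↦ h(n, n, pair(5, d)) }, so N ↦ mk(h(n, n, pair(5, d)), h(n, n, pair(5, d))).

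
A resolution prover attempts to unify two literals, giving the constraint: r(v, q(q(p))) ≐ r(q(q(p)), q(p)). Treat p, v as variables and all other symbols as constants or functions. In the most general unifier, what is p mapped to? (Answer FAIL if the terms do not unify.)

Decompose r/2: v ≐ q(q(p)),  q(q(p)) ≐ q(p).
Bind v := q(q(p)); no other remaining equation mentions v.
Decompose q/1: q(p) ≐ p.
Occurs check fails: p occurs in q(p); the equation p ≐ q(p) has no finite solution.

FAIL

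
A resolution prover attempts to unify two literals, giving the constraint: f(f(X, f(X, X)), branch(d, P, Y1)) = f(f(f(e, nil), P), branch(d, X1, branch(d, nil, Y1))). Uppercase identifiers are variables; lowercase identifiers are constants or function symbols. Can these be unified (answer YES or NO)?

NO

Decompose f/2: f(X, f(X, X)) = f(f(e, nil), P),  branch(d, P, Y1) = branch(d, X1, branch(d, nil, Y1)).
Decompose f/2: X = f(e, nil),  f(X, X) = P.
Bind X := f(e, nil); substituting into the one remaining equation that mentions X gives: f(f(e, nil), f(e, nil)) = P.
Bind P := f(f(e, nil), f(e, nil)); substituting into the remaining equation gives: branch(d, f(f(e, nil), f(e, nil)), Y1) = branch(d, X1, branch(d, nil, Y1)).
Decompose branch/3: d = d,  f(f(e, nil), f(e, nil)) = X1,  Y1 = branch(d, nil, Y1).
Delete trivial equation d = d.
Bind X1 := f(f(e, nil), f(e, nil)); no other remaining equation mentions X1.
Occurs check fails: Y1 occurs in branch(d, nil, Y1); the equation Y1 = branch(d, nil, Y1) has no finite solution.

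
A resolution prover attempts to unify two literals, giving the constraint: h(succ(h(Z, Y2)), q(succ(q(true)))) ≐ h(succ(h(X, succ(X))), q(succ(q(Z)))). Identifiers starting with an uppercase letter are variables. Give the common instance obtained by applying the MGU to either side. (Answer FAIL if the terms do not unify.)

Decompose h/2: succ(h(Z, Y2)) ≐ succ(h(X, succ(X))),  q(succ(q(true))) ≐ q(succ(q(Z))).
Decompose succ/1: h(Z, Y2) ≐ h(X, succ(X)).
Decompose h/2: Z ≐ X,  Y2 ≐ succ(X).
Bind Z := X; substituting into the one remaining equation that mentions Z gives: q(succ(q(true))) ≐ q(succ(q(X))).
Bind Y2 := succ(X); no other remaining equation mentions Y2.
Decompose q/1: succ(q(true)) ≐ succ(q(X)).
Decompose succ/1: q(true) ≐ q(X).
Decompose q/1: true ≐ X.
Bind X := true. Substituting into the earlier bindings gives Z := true, Y2 := succ(true).
Applying the MGU to either side gives h(succ(h(true, succ(true))), q(succ(q(true)))).

h(succ(h(true, succ(true))), q(succ(q(true))))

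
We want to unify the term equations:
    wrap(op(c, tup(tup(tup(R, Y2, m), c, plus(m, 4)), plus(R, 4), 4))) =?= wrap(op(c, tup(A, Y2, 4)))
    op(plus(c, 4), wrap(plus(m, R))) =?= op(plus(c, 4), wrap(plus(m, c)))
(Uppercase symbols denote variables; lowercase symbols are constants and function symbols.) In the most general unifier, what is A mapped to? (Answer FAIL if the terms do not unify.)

Decompose wrap/1: op(c, tup(tup(tup(R, Y2, m), c, plus(m, 4)), plus(R, 4), 4)) =?= op(c, tup(A, Y2, 4)).
Decompose op/2: c =?= c,  tup(tup(tup(R, Y2, m), c, plus(m, 4)), plus(R, 4), 4) =?= tup(A, Y2, 4).
Delete trivial equation c =?= c.
Decompose tup/3: tup(tup(R, Y2, m), c, plus(m, 4)) =?= A,  plus(R, 4) =?= Y2,  4 =?= 4.
Bind A := tup(tup(R, Y2, m), c, plus(m, 4)); no other remaining equation mentions A.
Bind Y2 := plus(R, 4); no other remaining equation mentions Y2. Substituting into the earlier binding gives A := tup(tup(R, plus(R, 4), m), c, plus(m, 4)).
Delete trivial equation 4 =?= 4.
Decompose op/2: plus(c, 4) =?= plus(c, 4),  wrap(plus(m, R)) =?= wrap(plus(m, c)).
Delete trivial equation plus(c, 4) =?= plus(c, 4).
Decompose wrap/1: plus(m, R) =?= plus(m, c).
Decompose plus/2: m =?= m,  R =?= c.
Delete trivial equation m =?= m.
Bind R := c. Substituting into the earlier bindings gives A := tup(tup(c, plus(c, 4), m), c, plus(m, 4)), Y2 := plus(c, 4).
MGU = { A -> tup(tup(c, plus(c, 4), m), c, plus(m, 4)), Y2 -> plus(c, 4), R -> c }, so A -> tup(tup(c, plus(c, 4), m), c, plus(m, 4)).

tup(tup(c, plus(c, 4), m), c, plus(m, 4))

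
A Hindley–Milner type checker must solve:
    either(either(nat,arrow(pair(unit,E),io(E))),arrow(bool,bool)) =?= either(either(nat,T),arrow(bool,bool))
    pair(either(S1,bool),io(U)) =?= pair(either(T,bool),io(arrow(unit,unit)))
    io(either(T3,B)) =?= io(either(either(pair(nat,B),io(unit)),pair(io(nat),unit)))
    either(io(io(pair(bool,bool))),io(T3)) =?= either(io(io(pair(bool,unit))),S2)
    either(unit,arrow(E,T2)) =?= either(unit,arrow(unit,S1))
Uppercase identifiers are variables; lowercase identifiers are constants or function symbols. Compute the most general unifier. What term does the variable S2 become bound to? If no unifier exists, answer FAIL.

Decompose either/2: either(nat,arrow(pair(unit,E),io(E))) =?= either(nat,T),  arrow(bool,bool) =?= arrow(bool,bool).
Decompose either/2: nat =?= nat,  arrow(pair(unit,E),io(E)) =?= T.
Delete trivial equation nat =?= nat.
Bind T := arrow(pair(unit,E),io(E)); substituting into the one remaining equation that mentions T gives: pair(either(S1,bool),io(U)) =?= pair(either(arrow(pair(unit,E),io(E)),bool),io(arrow(unit,unit))).
Delete trivial equation arrow(bool,bool) =?= arrow(bool,bool).
Decompose pair/2: either(S1,bool) =?= either(arrow(pair(unit,E),io(E)),bool),  io(U) =?= io(arrow(unit,unit)).
Decompose either/2: S1 =?= arrow(pair(unit,E),io(E)),  bool =?= bool.
Bind S1 := arrow(pair(unit,E),io(E)); substituting into the one remaining equation that mentions S1 gives: either(unit,arrow(E,T2)) =?= either(unit,arrow(unit,arrow(pair(unit,E),io(E)))).
Delete trivial equation bool =?= bool.
Decompose io/1: U =?= arrow(unit,unit).
Bind U := arrow(unit,unit); no other remaining equation mentions U.
Decompose io/1: either(T3,B) =?= either(either(pair(nat,B),io(unit)),pair(io(nat),unit)).
Decompose either/2: T3 =?= either(pair(nat,B),io(unit)),  B =?= pair(io(nat),unit).
Bind T3 := either(pair(nat,B),io(unit)); substituting into the one remaining equation that mentions T3 gives: either(io(io(pair(bool,bool))),io(either(pair(nat,B),io(unit)))) =?= either(io(io(pair(bool,unit))),S2).
Bind B := pair(io(nat),unit); substituting into the one remaining equation that mentions B gives: either(io(io(pair(bool,bool))),io(either(pair(nat,pair(io(nat),unit)),io(unit)))) =?= either(io(io(pair(bool,unit))),S2). Substituting into the earlier binding gives T3 := either(pair(nat,pair(io(nat),unit)),io(unit)).
Decompose either/2: io(io(pair(bool,bool))) =?= io(io(pair(bool,unit))),  io(either(pair(nat,pair(io(nat),unit)),io(unit))) =?= S2.
Decompose io/1: io(pair(bool,bool)) =?= io(pair(bool,unit)).
Decompose io/1: pair(bool,bool) =?= pair(bool,unit).
Decompose pair/2: bool =?= bool,  bool =?= unit.
Delete trivial equation bool =?= bool.
Clash: constants bool and unit differ; no unifier exists.

FAIL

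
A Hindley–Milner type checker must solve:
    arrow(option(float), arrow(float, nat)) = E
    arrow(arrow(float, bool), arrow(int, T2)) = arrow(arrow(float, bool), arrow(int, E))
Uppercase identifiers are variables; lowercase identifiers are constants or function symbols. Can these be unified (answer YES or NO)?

YES

Bind E := arrow(option(float), arrow(float, nat)); substituting into the remaining equation gives: arrow(arrow(float, bool), arrow(int, T2)) = arrow(arrow(float, bool), arrow(int, arrow(option(float), arrow(float, nat)))).
Decompose arrow/2: arrow(float, bool) = arrow(float, bool),  arrow(int, T2) = arrow(int, arrow(option(float), arrow(float, nat))).
Delete trivial equation arrow(float, bool) = arrow(float, bool).
Decompose arrow/2: int = int,  T2 = arrow(option(float), arrow(float, nat)).
Delete trivial equation int = int.
Bind T2 := arrow(option(float), arrow(float, nat)).
No equations remain and no clash or occurs-check failure arose, so a unifier exists.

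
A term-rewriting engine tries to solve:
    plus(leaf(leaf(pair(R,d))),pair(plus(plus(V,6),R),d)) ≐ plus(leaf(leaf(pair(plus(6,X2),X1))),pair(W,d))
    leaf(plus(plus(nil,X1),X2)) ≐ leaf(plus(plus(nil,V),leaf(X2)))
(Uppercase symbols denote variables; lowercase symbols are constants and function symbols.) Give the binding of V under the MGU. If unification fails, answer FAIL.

FAIL

Decompose plus/2: leaf(leaf(pair(R,d))) ≐ leaf(leaf(pair(plus(6,X2),X1))),  pair(plus(plus(V,6),R),d) ≐ pair(W,d).
Decompose leaf/1: leaf(pair(R,d)) ≐ leaf(pair(plus(6,X2),X1)).
Decompose leaf/1: pair(R,d) ≐ pair(plus(6,X2),X1).
Decompose pair/2: R ≐ plus(6,X2),  d ≐ X1.
Bind R := plus(6,X2); substituting into the one remaining equation that mentions R gives: pair(plus(plus(V,6),plus(6,X2)),d) ≐ pair(W,d).
Bind X1 := d; substituting into the one remaining equation that mentions X1 gives: leaf(plus(plus(nil,d),X2)) ≐ leaf(plus(plus(nil,V),leaf(X2))).
Decompose pair/2: plus(plus(V,6),plus(6,X2)) ≐ W,  d ≐ d.
Bind W := plus(plus(V,6),plus(6,X2)); no other remaining equation mentions W.
Delete trivial equation d ≐ d.
Decompose leaf/1: plus(plus(nil,d),X2) ≐ plus(plus(nil,V),leaf(X2)).
Decompose plus/2: plus(nil,d) ≐ plus(nil,V),  X2 ≐ leaf(X2).
Decompose plus/2: nil ≐ nil,  d ≐ V.
Delete trivial equation nil ≐ nil.
Bind V := d; no other remaining equation mentions V. Substituting into the earlier binding gives W := plus(plus(d,6),plus(6,X2)).
Occurs check fails: X2 occurs in leaf(X2); the equation X2 ≐ leaf(X2) has no finite solution.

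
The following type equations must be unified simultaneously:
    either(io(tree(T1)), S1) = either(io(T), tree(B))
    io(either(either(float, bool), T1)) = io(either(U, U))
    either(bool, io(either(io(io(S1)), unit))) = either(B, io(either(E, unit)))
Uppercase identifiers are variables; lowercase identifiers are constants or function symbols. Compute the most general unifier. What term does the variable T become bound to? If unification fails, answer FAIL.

tree(either(float, bool))

Decompose either/2: io(tree(T1)) = io(T),  S1 = tree(B).
Decompose io/1: tree(T1) = T.
Bind T := tree(T1); no other remaining equation mentions T.
Bind S1 := tree(B); substituting into the one remaining equation that mentions S1 gives: either(bool, io(either(io(io(tree(B))), unit))) = either(B, io(either(E, unit))).
Decompose io/1: either(either(float, bool), T1) = either(U, U).
Decompose either/2: either(float, bool) = U,  T1 = U.
Bind U := either(float, bool); substituting into the one remaining equation that mentions U gives: T1 = either(float, bool).
Bind T1 := either(float, bool); no other remaining equation mentions T1. Substituting into the earlier binding gives T := tree(either(float, bool)).
Decompose either/2: bool = B,  io(either(io(io(tree(B))), unit)) = io(either(E, unit)).
Bind B := bool; substituting into the remaining equation gives: io(either(io(io(tree(bool))), unit)) = io(either(E, unit)). Substituting into the earlier binding gives S1 := tree(bool).
Decompose io/1: either(io(io(tree(bool))), unit) = either(E, unit).
Decompose either/2: io(io(tree(bool))) = E,  unit = unit.
Bind E := io(io(tree(bool))); no other remaining equation mentions E.
Delete trivial equation unit = unit.
MGU = { T -> tree(either(float, bool)), S1 -> tree(bool), U -> either(float, bool), T1 -> either(float, bool), B -> bool, E -> io(io(tree(bool))) }, so T -> tree(either(float, bool)).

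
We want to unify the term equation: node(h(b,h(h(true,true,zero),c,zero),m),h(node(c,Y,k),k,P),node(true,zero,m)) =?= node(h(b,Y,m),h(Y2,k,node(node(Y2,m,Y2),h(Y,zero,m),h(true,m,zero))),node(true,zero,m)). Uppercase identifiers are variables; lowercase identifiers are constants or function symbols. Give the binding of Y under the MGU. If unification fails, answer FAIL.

Decompose node/3: h(b,h(h(true,true,zero),c,zero),m) =?= h(b,Y,m),  h(node(c,Y,k),k,P) =?= h(Y2,k,node(node(Y2,m,Y2),h(Y,zero,m),h(true,m,zero))),  node(true,zero,m) =?= node(true,zero,m).
Decompose h/3: b =?= b,  h(h(true,true,zero),c,zero) =?= Y,  m =?= m.
Delete trivial equation b =?= b.
Bind Y := h(h(true,true,zero),c,zero); substituting into the one remaining equation that mentions Y gives: h(node(c,h(h(true,true,zero),c,zero),k),k,P) =?= h(Y2,k,node(node(Y2,m,Y2),h(h(h(true,true,zero),c,zero),zero,m),h(true,m,zero))).
Delete trivial equation m =?= m.
Decompose h/3: node(c,h(h(true,true,zero),c,zero),k) =?= Y2,  k =?= k,  P =?= node(node(Y2,m,Y2),h(h(h(true,true,zero),c,zero),zero,m),h(true,m,zero)).
Bind Y2 := node(c,h(h(true,true,zero),c,zero),k); substituting into the one remaining equation that mentions Y2 gives: P =?= node(node(node(c,h(h(true,true,zero),c,zero),k),m,node(c,h(h(true,true,zero),c,zero),k)),h(h(h(true,true,zero),c,zero),zero,m),h(true,m,zero)).
Delete trivial equation k =?= k.
Bind P := node(node(node(c,h(h(true,true,zero),c,zero),k),m,node(c,h(h(true,true,zero),c,zero),k)),h(h(h(true,true,zero),c,zero),zero,m),h(true,m,zero)); no other remaining equation mentions P.
Delete trivial equation node(true,zero,m) =?= node(true,zero,m).
MGU = { Y ↦ h(h(true,true,zero),c,zero), Y2 ↦ node(c,h(h(true,true,zero),c,zero),k), P ↦ node(node(node(c,h(h(true,true,zero),c,zero),k),m,node(c,h(h(true,true,zero),c,zero),k)),h(h(h(true,true,zero),c,zero),zero,m),h(true,m,zero)) }, so Y ↦ h(h(true,true,zero),c,zero).

h(h(true,true,zero),c,zero)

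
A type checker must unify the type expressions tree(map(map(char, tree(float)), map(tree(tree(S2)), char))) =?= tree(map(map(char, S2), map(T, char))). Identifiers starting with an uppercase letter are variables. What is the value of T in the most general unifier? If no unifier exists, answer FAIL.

Decompose tree/1: map(map(char, tree(float)), map(tree(tree(S2)), char)) =?= map(map(char, S2), map(T, char)).
Decompose map/2: map(char, tree(float)) =?= map(char, S2),  map(tree(tree(S2)), char) =?= map(T, char).
Decompose map/2: char =?= char,  tree(float) =?= S2.
Delete trivial equation char =?= char.
Bind S2 := tree(float); substituting into the remaining equation gives: map(tree(tree(tree(float))), char) =?= map(T, char).
Decompose map/2: tree(tree(tree(float))) =?= T,  char =?= char.
Bind T := tree(tree(tree(float))); no other remaining equation mentions T.
Delete trivial equation char =?= char.
MGU = { S2 := tree(float), T := tree(tree(tree(float))) }, so T := tree(tree(tree(float))).

tree(tree(tree(float)))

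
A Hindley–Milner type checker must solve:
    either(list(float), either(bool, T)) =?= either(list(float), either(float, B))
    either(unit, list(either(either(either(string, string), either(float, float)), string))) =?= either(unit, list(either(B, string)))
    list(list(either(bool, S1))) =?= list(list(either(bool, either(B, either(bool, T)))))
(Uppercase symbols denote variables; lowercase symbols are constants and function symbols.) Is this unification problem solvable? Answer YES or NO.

NO

Decompose either/2: list(float) =?= list(float),  either(bool, T) =?= either(float, B).
Delete trivial equation list(float) =?= list(float).
Decompose either/2: bool =?= float,  T =?= B.
Clash: constants bool and float differ; no unifier exists.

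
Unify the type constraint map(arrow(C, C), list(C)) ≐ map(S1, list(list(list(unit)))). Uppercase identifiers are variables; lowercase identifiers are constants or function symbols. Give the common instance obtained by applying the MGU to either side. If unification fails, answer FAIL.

Decompose map/2: arrow(C, C) ≐ S1,  list(C) ≐ list(list(list(unit))).
Bind S1 := arrow(C, C); no other remaining equation mentions S1.
Decompose list/1: C ≐ list(list(unit)).
Bind C := list(list(unit)). Substituting into the earlier binding gives S1 := arrow(list(list(unit)), list(list(unit))).
Applying the MGU to either side gives map(arrow(list(list(unit)), list(list(unit))), list(list(list(unit)))).

map(arrow(list(list(unit)), list(list(unit))), list(list(list(unit))))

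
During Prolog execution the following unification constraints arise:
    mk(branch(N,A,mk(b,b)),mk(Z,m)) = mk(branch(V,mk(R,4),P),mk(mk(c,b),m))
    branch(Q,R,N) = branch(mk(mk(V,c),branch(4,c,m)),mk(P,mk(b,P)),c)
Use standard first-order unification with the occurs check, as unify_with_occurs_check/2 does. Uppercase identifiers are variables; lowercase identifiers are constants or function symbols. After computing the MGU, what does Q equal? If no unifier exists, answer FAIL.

Decompose mk/2: branch(N,A,mk(b,b)) = branch(V,mk(R,4),P),  mk(Z,m) = mk(mk(c,b),m).
Decompose branch/3: N = V,  A = mk(R,4),  mk(b,b) = P.
Bind N := V; substituting into the one remaining equation that mentions N gives: branch(Q,R,V) = branch(mk(mk(V,c),branch(4,c,m)),mk(P,mk(b,P)),c).
Bind A := mk(R,4); no other remaining equation mentions A.
Bind P := mk(b,b); substituting into the one remaining equation that mentions P gives: branch(Q,R,V) = branch(mk(mk(V,c),branch(4,c,m)),mk(mk(b,b),mk(b,mk(b,b))),c).
Decompose mk/2: Z = mk(c,b),  m = m.
Bind Z := mk(c,b); no other remaining equation mentions Z.
Delete trivial equation m = m.
Decompose branch/3: Q = mk(mk(V,c),branch(4,c,m)),  R = mk(mk(b,b),mk(b,mk(b,b))),  V = c.
Bind Q := mk(mk(V,c),branch(4,c,m)); no other remaining equation mentions Q.
Bind R := mk(mk(b,b),mk(b,mk(b,b))); no other remaining equation mentions R. Substituting into the earlier binding gives A := mk(mk(mk(b,b),mk(b,mk(b,b))),4).
Bind V := c. Substituting into the earlier bindings gives N := c, Q := mk(mk(c,c),branch(4,c,m)).
MGU = { N = c, A = mk(mk(mk(b,b),mk(b,mk(b,b))),4), P = mk(b,b), Z = mk(c,b), Q = mk(mk(c,c),branch(4,c,m)), R = mk(mk(b,b),mk(b,mk(b,b))), V = c }, so Q = mk(mk(c,c),branch(4,c,m)).

mk(mk(c,c),branch(4,c,m))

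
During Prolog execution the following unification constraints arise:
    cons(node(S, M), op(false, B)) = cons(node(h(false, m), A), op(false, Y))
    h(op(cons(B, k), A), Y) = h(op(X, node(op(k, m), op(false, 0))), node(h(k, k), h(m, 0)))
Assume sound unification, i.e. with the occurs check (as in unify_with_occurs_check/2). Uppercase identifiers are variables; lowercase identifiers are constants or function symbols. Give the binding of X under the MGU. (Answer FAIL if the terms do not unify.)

cons(node(h(k, k), h(m, 0)), k)

Decompose cons/2: node(S, M) = node(h(false, m), A),  op(false, B) = op(false, Y).
Decompose node/2: S = h(false, m),  M = A.
Bind S := h(false, m); no other remaining equation mentions S.
Bind M := A; no other remaining equation mentions M.
Decompose op/2: false = false,  B = Y.
Delete trivial equation false = false.
Bind B := Y; substituting into the remaining equation gives: h(op(cons(Y, k), A), Y) = h(op(X, node(op(k, m), op(false, 0))), node(h(k, k), h(m, 0))).
Decompose h/2: op(cons(Y, k), A) = op(X, node(op(k, m), op(false, 0))),  Y = node(h(k, k), h(m, 0)).
Decompose op/2: cons(Y, k) = X,  A = node(op(k, m), op(false, 0)).
Bind X := cons(Y, k); no other remaining equation mentions X.
Bind A := node(op(k, m), op(false, 0)); no other remaining equation mentions A. Substituting into the earlier binding gives M := node(op(k, m), op(false, 0)).
Bind Y := node(h(k, k), h(m, 0)). Substituting into the earlier bindings gives B := node(h(k, k), h(m, 0)), X := cons(node(h(k, k), h(m, 0)), k).
MGU = { S = h(false, m), M = node(op(k, m), op(false, 0)), B = node(h(k, k), h(m, 0)), X = cons(node(h(k, k), h(m, 0)), k), A = node(op(k, m), op(false, 0)), Y = node(h(k, k), h(m, 0)) }, so X = cons(node(h(k, k), h(m, 0)), k).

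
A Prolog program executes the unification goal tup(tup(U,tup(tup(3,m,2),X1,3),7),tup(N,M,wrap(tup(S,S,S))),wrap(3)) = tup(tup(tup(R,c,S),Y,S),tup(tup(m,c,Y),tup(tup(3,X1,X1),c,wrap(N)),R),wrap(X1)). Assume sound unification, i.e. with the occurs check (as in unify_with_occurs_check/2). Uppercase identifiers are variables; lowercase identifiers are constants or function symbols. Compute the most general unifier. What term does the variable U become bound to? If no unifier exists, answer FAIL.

tup(wrap(tup(7,7,7)),c,7)

Decompose tup/3: tup(U,tup(tup(3,m,2),X1,3),7) = tup(tup(R,c,S),Y,S),  tup(N,M,wrap(tup(S,S,S))) = tup(tup(m,c,Y),tup(tup(3,X1,X1),c,wrap(N)),R),  wrap(3) = wrap(X1).
Decompose tup/3: U = tup(R,c,S),  tup(tup(3,m,2),X1,3) = Y,  7 = S.
Bind U := tup(R,c,S); no other remaining equation mentions U.
Bind Y := tup(tup(3,m,2),X1,3); substituting into the one remaining equation that mentions Y gives: tup(N,M,wrap(tup(S,S,S))) = tup(tup(m,c,tup(tup(3,m,2),X1,3)),tup(tup(3,X1,X1),c,wrap(N)),R).
Bind S := 7; substituting into the one remaining equation that mentions S gives: tup(N,M,wrap(tup(7,7,7))) = tup(tup(m,c,tup(tup(3,m,2),X1,3)),tup(tup(3,X1,X1),c,wrap(N)),R). Substituting into the earlier binding gives U := tup(R,c,7).
Decompose tup/3: N = tup(m,c,tup(tup(3,m,2),X1,3)),  M = tup(tup(3,X1,X1),c,wrap(N)),  wrap(tup(7,7,7)) = R.
Bind N := tup(m,c,tup(tup(3,m,2),X1,3)); substituting into the one remaining equation that mentions N gives: M = tup(tup(3,X1,X1),c,wrap(tup(m,c,tup(tup(3,m,2),X1,3)))).
Bind M := tup(tup(3,X1,X1),c,wrap(tup(m,c,tup(tup(3,m,2),X1,3)))); no other remaining equation mentions M.
Bind R := wrap(tup(7,7,7)); no other remaining equation mentions R. Substituting into the earlier binding gives U := tup(wrap(tup(7,7,7)),c,7).
Decompose wrap/1: 3 = X1.
Bind X1 := 3. Substituting into the earlier bindings gives Y := tup(tup(3,m,2),3,3), N := tup(m,c,tup(tup(3,m,2),3,3)), M := tup(tup(3,3,3),c,wrap(tup(m,c,tup(tup(3,m,2),3,3)))).
MGU = { U -> tup(wrap(tup(7,7,7)),c,7), Y -> tup(tup(3,m,2),3,3), S -> 7, N -> tup(m,c,tup(tup(3,m,2),3,3)), M -> tup(tup(3,3,3),c,wrap(tup(m,c,tup(tup(3,m,2),3,3)))), R -> wrap(tup(7,7,7)), X1 -> 3 }, so U -> tup(wrap(tup(7,7,7)),c,7).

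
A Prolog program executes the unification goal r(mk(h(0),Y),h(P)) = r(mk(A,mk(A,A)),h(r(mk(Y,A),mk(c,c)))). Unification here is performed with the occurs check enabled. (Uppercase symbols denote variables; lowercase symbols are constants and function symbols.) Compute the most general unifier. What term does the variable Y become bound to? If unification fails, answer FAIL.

Decompose r/2: mk(h(0),Y) = mk(A,mk(A,A)),  h(P) = h(r(mk(Y,A),mk(c,c))).
Decompose mk/2: h(0) = A,  Y = mk(A,A).
Bind A := h(0); substituting into the remaining equations gives: Y = mk(h(0),h(0)),  h(P) = h(r(mk(Y,h(0)),mk(c,c))).
Bind Y := mk(h(0),h(0)); substituting into the remaining equation gives: h(P) = h(r(mk(mk(h(0),h(0)),h(0)),mk(c,c))).
Decompose h/1: P = r(mk(mk(h(0),h(0)),h(0)),mk(c,c)).
Bind P := r(mk(mk(h(0),h(0)),h(0)),mk(c,c)).
MGU = { A -> h(0), Y -> mk(h(0),h(0)), P -> r(mk(mk(h(0),h(0)),h(0)),mk(c,c)) }, so Y -> mk(h(0),h(0)).

mk(h(0),h(0))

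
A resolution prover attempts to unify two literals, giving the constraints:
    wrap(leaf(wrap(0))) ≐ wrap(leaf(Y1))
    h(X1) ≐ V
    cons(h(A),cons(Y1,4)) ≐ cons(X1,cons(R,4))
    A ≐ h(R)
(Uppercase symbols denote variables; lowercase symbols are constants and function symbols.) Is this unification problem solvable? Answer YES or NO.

YES

Decompose wrap/1: leaf(wrap(0)) ≐ leaf(Y1).
Decompose leaf/1: wrap(0) ≐ Y1.
Bind Y1 := wrap(0); substituting into the one remaining equation that mentions Y1 gives: cons(h(A),cons(wrap(0),4)) ≐ cons(X1,cons(R,4)).
Bind V := h(X1); no other remaining equation mentions V.
Decompose cons/2: h(A) ≐ X1,  cons(wrap(0),4) ≐ cons(R,4).
Bind X1 := h(A); no other remaining equation mentions X1. Substituting into the earlier binding gives V := h(h(A)).
Decompose cons/2: wrap(0) ≐ R,  4 ≐ 4.
Bind R := wrap(0); substituting into the one remaining equation that mentions R gives: A ≐ h(wrap(0)).
Delete trivial equation 4 ≐ 4.
Bind A := h(wrap(0)). Substituting into the earlier bindings gives V := h(h(h(wrap(0)))), X1 := h(h(wrap(0))).
No equations remain and no clash or occurs-check failure arose, so a unifier exists.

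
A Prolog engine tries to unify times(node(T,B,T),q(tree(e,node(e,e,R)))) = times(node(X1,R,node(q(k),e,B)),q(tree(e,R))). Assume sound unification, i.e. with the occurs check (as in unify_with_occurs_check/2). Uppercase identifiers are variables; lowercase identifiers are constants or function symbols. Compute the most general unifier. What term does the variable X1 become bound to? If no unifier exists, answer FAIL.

Decompose times/2: node(T,B,T) = node(X1,R,node(q(k),e,B)),  q(tree(e,node(e,e,R))) = q(tree(e,R)).
Decompose node/3: T = X1,  B = R,  T = node(q(k),e,B).
Bind T := X1; substituting into the one remaining equation that mentions T gives: X1 = node(q(k),e,B).
Bind B := R; substituting into the one remaining equation that mentions B gives: X1 = node(q(k),e,R).
Bind X1 := node(q(k),e,R); no other remaining equation mentions X1. Substituting into the earlier binding gives T := node(q(k),e,R).
Decompose q/1: tree(e,node(e,e,R)) = tree(e,R).
Decompose tree/2: e = e,  node(e,e,R) = R.
Delete trivial equation e = e.
Occurs check fails: R occurs in node(e,e,R); the equation R = node(e,e,R) has no finite solution.

FAIL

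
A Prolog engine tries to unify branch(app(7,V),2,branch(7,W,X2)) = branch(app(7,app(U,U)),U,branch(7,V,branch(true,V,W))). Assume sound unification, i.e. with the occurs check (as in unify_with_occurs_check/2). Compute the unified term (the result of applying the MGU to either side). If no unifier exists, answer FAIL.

branch(app(7,app(2,2)),2,branch(7,app(2,2),branch(true,app(2,2),app(2,2))))

Decompose branch/3: app(7,V) = app(7,app(U,U)),  2 = U,  branch(7,W,X2) = branch(7,V,branch(true,V,W)).
Decompose app/2: 7 = 7,  V = app(U,U).
Delete trivial equation 7 = 7.
Bind V := app(U,U); substituting into the one remaining equation that mentions V gives: branch(7,W,X2) = branch(7,app(U,U),branch(true,app(U,U),W)).
Bind U := 2; substituting into the remaining equation gives: branch(7,W,X2) = branch(7,app(2,2),branch(true,app(2,2),W)). Substituting into the earlier binding gives V := app(2,2).
Decompose branch/3: 7 = 7,  W = app(2,2),  X2 = branch(true,app(2,2),W).
Delete trivial equation 7 = 7.
Bind W := app(2,2); substituting into the remaining equation gives: X2 = branch(true,app(2,2),app(2,2)).
Bind X2 := branch(true,app(2,2),app(2,2)).
Applying the MGU to either side gives branch(app(7,app(2,2)),2,branch(7,app(2,2),branch(true,app(2,2),app(2,2)))).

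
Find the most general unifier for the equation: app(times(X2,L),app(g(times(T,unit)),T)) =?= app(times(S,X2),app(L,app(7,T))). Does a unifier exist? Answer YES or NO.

NO

Decompose app/2: times(X2,L) =?= times(S,X2),  app(g(times(T,unit)),T) =?= app(L,app(7,T)).
Decompose times/2: X2 =?= S,  L =?= X2.
Bind X2 := S; substituting into the one remaining equation that mentions X2 gives: L =?= S.
Bind L := S; substituting into the remaining equation gives: app(g(times(T,unit)),T) =?= app(S,app(7,T)).
Decompose app/2: g(times(T,unit)) =?= S,  T =?= app(7,T).
Bind S := g(times(T,unit)); no other remaining equation mentions S. Substituting into the earlier bindings gives X2 := g(times(T,unit)), L := g(times(T,unit)).
Occurs check fails: T occurs in app(7,T); the equation T =?= app(7,T) has no finite solution.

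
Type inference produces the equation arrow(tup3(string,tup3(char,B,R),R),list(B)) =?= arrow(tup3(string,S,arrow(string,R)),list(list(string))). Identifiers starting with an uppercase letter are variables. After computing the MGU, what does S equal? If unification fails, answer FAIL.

Decompose arrow/2: tup3(string,tup3(char,B,R),R) =?= tup3(string,S,arrow(string,R)),  list(B) =?= list(list(string)).
Decompose tup3/3: string =?= string,  tup3(char,B,R) =?= S,  R =?= arrow(string,R).
Delete trivial equation string =?= string.
Bind S := tup3(char,B,R); no other remaining equation mentions S.
Occurs check fails: R occurs in arrow(string,R); the equation R =?= arrow(string,R) has no finite solution.

FAIL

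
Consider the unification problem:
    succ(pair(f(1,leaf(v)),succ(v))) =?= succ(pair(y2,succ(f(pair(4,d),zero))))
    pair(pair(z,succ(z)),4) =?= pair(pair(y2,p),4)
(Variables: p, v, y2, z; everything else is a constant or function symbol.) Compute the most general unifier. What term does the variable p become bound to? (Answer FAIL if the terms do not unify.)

succ(f(1,leaf(f(pair(4,d),zero))))

Decompose succ/1: pair(f(1,leaf(v)),succ(v)) =?= pair(y2,succ(f(pair(4,d),zero))).
Decompose pair/2: f(1,leaf(v)) =?= y2,  succ(v) =?= succ(f(pair(4,d),zero)).
Bind y2 := f(1,leaf(v)); substituting into the one remaining equation that mentions y2 gives: pair(pair(z,succ(z)),4) =?= pair(pair(f(1,leaf(v)),p),4).
Decompose succ/1: v =?= f(pair(4,d),zero).
Bind v := f(pair(4,d),zero); substituting into the remaining equation gives: pair(pair(z,succ(z)),4) =?= pair(pair(f(1,leaf(f(pair(4,d),zero))),p),4). Substituting into the earlier binding gives y2 := f(1,leaf(f(pair(4,d),zero))).
Decompose pair/2: pair(z,succ(z)) =?= pair(f(1,leaf(f(pair(4,d),zero))),p),  4 =?= 4.
Decompose pair/2: z =?= f(1,leaf(f(pair(4,d),zero))),  succ(z) =?= p.
Bind z := f(1,leaf(f(pair(4,d),zero))); substituting into the one remaining equation that mentions z gives: succ(f(1,leaf(f(pair(4,d),zero)))) =?= p.
Bind p := succ(f(1,leaf(f(pair(4,d),zero)))); no other remaining equation mentions p.
Delete trivial equation 4 =?= 4.
MGU = { y2 := f(1,leaf(f(pair(4,d),zero))), v := f(pair(4,d),zero), z := f(1,leaf(f(pair(4,d),zero))), p := succ(f(1,leaf(f(pair(4,d),zero)))) }, so p := succ(f(1,leaf(f(pair(4,d),zero)))).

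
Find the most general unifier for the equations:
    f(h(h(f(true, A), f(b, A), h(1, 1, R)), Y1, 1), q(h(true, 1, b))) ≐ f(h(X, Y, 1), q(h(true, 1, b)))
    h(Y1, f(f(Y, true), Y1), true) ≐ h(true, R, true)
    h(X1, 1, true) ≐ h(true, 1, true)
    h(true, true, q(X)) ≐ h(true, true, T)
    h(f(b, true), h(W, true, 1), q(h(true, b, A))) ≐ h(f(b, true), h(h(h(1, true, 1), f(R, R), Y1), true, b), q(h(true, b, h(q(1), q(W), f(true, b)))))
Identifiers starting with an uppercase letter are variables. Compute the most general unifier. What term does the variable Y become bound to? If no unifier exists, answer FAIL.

Decompose f/2: h(h(f(true, A), f(b, A), h(1, 1, R)), Y1, 1) ≐ h(X, Y, 1),  q(h(true, 1, b)) ≐ q(h(true, 1, b)).
Decompose h/3: h(f(true, A), f(b, A), h(1, 1, R)) ≐ X,  Y1 ≐ Y,  1 ≐ 1.
Bind X := h(f(true, A), f(b, A), h(1, 1, R)); substituting into the one remaining equation that mentions X gives: h(true, true, q(h(f(true, A), f(b, A), h(1, 1, R)))) ≐ h(true, true, T).
Bind Y1 := Y; substituting into the 2 remaining equations that mention Y1 gives: h(Y, f(f(Y, true), Y), true) ≐ h(true, R, true),  h(f(b, true), h(W, true, 1), q(h(true, b, A))) ≐ h(f(b, true), h(h(h(1, true, 1), f(R, R), Y), true, b), q(h(true, b, h(q(1), q(W), f(true, b))))).
Delete trivial equation 1 ≐ 1.
Delete trivial equation q(h(true, 1, b)) ≐ q(h(true, 1, b)).
Decompose h/3: Y ≐ true,  f(f(Y, true), Y) ≐ R,  true ≐ true.
Bind Y := true; substituting into the 2 remaining equations that mention Y gives: f(f(true, true), true) ≐ R,  h(f(b, true), h(W, true, 1), q(h(true, b, A))) ≐ h(f(b, true), h(h(h(1, true, 1), f(R, R), true), true, b), q(h(true, b, h(q(1), q(W), f(true, b))))). Substituting into the earlier binding gives Y1 := true.
Bind R := f(f(true, true), true); substituting into the 2 remaining equations that mention R gives: h(true, true, q(h(f(true, A), f(b, A), h(1, 1, f(f(true, true), true))))) ≐ h(true, true, T),  h(f(b, true), h(W, true, 1), q(h(true, b, A))) ≐ h(f(b, true), h(h(h(1, true, 1), f(f(f(true, true), true), f(f(true, true), true)), true), true, b), q(h(true, b, h(q(1), q(W), f(true, b))))). Substituting into the earlier binding gives X := h(f(true, A), f(b, A), h(1, 1, f(f(true, true), true))).
Delete trivial equation true ≐ true.
Decompose h/3: X1 ≐ true,  1 ≐ 1,  true ≐ true.
Bind X1 := true; no other remaining equation mentions X1.
Delete trivial equation 1 ≐ 1.
Delete trivial equation true ≐ true.
Decompose h/3: true ≐ true,  true ≐ true,  q(h(f(true, A), f(b, A), h(1, 1, f(f(true, true), true)))) ≐ T.
Delete trivial equation true ≐ true.
Delete trivial equation true ≐ true.
Bind T := q(h(f(true, A), f(b, A), h(1, 1, f(f(true, true), true)))); no other remaining equation mentions T.
Decompose h/3: f(b, true) ≐ f(b, true),  h(W, true, 1) ≐ h(h(h(1, true, 1), f(f(f(true, true), true), f(f(true, true), true)), true), true, b),  q(h(true, b, A)) ≐ q(h(true, b, h(q(1), q(W), f(true, b)))).
Delete trivial equation f(b, true) ≐ f(b, true).
Decompose h/3: W ≐ h(h(1, true, 1), f(f(f(true, true), true), f(f(true, true), true)), true),  true ≐ true,  1 ≐ b.
Bind W := h(h(1, true, 1), f(f(f(true, true), true), f(f(true, true), true)), true); substituting into the one remaining equation that mentions W gives: q(h(true, b, A)) ≐ q(h(true, b, h(q(1), q(h(h(1, true, 1), f(f(f(true, true), true), f(f(true, true), true)), true)), f(true, b)))).
Delete trivial equation true ≐ true.
Clash: constants 1 and b differ; no unifier exists.

FAIL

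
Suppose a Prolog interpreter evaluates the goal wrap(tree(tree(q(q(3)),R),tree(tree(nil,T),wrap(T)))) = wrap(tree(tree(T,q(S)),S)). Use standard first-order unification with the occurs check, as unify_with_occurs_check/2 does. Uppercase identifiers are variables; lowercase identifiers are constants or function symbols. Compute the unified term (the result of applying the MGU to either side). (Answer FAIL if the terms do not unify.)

wrap(tree(tree(q(q(3)),q(tree(tree(nil,q(q(3))),wrap(q(q(3)))))),tree(tree(nil,q(q(3))),wrap(q(q(3))))))

Decompose wrap/1: tree(tree(q(q(3)),R),tree(tree(nil,T),wrap(T))) = tree(tree(T,q(S)),S).
Decompose tree/2: tree(q(q(3)),R) = tree(T,q(S)),  tree(tree(nil,T),wrap(T)) = S.
Decompose tree/2: q(q(3)) = T,  R = q(S).
Bind T := q(q(3)); substituting into the one remaining equation that mentions T gives: tree(tree(nil,q(q(3))),wrap(q(q(3)))) = S.
Bind R := q(S); no other remaining equation mentions R.
Bind S := tree(tree(nil,q(q(3))),wrap(q(q(3)))). Substituting into the earlier binding gives R := q(tree(tree(nil,q(q(3))),wrap(q(q(3))))).
Applying the MGU to either side gives wrap(tree(tree(q(q(3)),q(tree(tree(nil,q(q(3))),wrap(q(q(3)))))),tree(tree(nil,q(q(3))),wrap(q(q(3)))))).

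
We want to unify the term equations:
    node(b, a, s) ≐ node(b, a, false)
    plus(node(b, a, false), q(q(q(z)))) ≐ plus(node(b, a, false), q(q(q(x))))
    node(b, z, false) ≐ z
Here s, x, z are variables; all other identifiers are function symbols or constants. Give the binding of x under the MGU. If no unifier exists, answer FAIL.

Decompose node/3: b ≐ b,  a ≐ a,  s ≐ false.
Delete trivial equation b ≐ b.
Delete trivial equation a ≐ a.
Bind s := false; no other remaining equation mentions s.
Decompose plus/2: node(b, a, false) ≐ node(b, a, false),  q(q(q(z))) ≐ q(q(q(x))).
Delete trivial equation node(b, a, false) ≐ node(b, a, false).
Decompose q/1: q(q(z)) ≐ q(q(x)).
Decompose q/1: q(z) ≐ q(x).
Decompose q/1: z ≐ x.
Bind z := x; substituting into the remaining equation gives: node(b, x, false) ≐ x.
Occurs check fails: x occurs in node(b, x, false); the equation x ≐ node(b, x, false) has no finite solution.

FAIL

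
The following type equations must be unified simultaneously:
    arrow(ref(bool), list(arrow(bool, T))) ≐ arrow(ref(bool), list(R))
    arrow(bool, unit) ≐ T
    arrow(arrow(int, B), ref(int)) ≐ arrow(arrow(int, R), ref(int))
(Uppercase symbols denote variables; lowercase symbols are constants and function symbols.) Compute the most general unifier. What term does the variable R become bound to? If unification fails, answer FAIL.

arrow(bool, arrow(bool, unit))

Decompose arrow/2: ref(bool) ≐ ref(bool),  list(arrow(bool, T)) ≐ list(R).
Delete trivial equation ref(bool) ≐ ref(bool).
Decompose list/1: arrow(bool, T) ≐ R.
Bind R := arrow(bool, T); substituting into the one remaining equation that mentions R gives: arrow(arrow(int, B), ref(int)) ≐ arrow(arrow(int, arrow(bool, T)), ref(int)).
Bind T := arrow(bool, unit); substituting into the remaining equation gives: arrow(arrow(int, B), ref(int)) ≐ arrow(arrow(int, arrow(bool, arrow(bool, unit))), ref(int)). Substituting into the earlier binding gives R := arrow(bool, arrow(bool, unit)).
Decompose arrow/2: arrow(int, B) ≐ arrow(int, arrow(bool, arrow(bool, unit))),  ref(int) ≐ ref(int).
Decompose arrow/2: int ≐ int,  B ≐ arrow(bool, arrow(bool, unit)).
Delete trivial equation int ≐ int.
Bind B := arrow(bool, arrow(bool, unit)); no other remaining equation mentions B.
Delete trivial equation ref(int) ≐ ref(int).
MGU = { R := arrow(bool, arrow(bool, unit)), T := arrow(bool, unit), B := arrow(bool, arrow(bool, unit)) }, so R := arrow(bool, arrow(bool, unit)).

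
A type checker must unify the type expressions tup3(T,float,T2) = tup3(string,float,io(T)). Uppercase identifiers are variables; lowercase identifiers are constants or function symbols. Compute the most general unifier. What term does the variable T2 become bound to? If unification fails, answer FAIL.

Decompose tup3/3: T = string,  float = float,  T2 = io(T).
Bind T := string; substituting into the one remaining equation that mentions T gives: T2 = io(string).
Delete trivial equation float = float.
Bind T2 := io(string).
MGU = { T := string, T2 := io(string) }, so T2 := io(string).

io(string)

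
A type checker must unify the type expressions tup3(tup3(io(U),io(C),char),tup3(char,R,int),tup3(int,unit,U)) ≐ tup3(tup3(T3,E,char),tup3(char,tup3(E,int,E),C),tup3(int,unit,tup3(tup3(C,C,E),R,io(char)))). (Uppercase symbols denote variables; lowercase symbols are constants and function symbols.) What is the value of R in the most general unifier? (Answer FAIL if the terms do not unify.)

tup3(io(int),int,io(int))

Decompose tup3/3: tup3(io(U),io(C),char) ≐ tup3(T3,E,char),  tup3(char,R,int) ≐ tup3(char,tup3(E,int,E),C),  tup3(int,unit,U) ≐ tup3(int,unit,tup3(tup3(C,C,E),R,io(char))).
Decompose tup3/3: io(U) ≐ T3,  io(C) ≐ E,  char ≐ char.
Bind T3 := io(U); no other remaining equation mentions T3.
Bind E := io(C); substituting into the 2 remaining equations that mention E gives: tup3(char,R,int) ≐ tup3(char,tup3(io(C),int,io(C)),C),  tup3(int,unit,U) ≐ tup3(int,unit,tup3(tup3(C,C,io(C)),R,io(char))).
Delete trivial equation char ≐ char.
Decompose tup3/3: char ≐ char,  R ≐ tup3(io(C),int,io(C)),  int ≐ C.
Delete trivial equation char ≐ char.
Bind R := tup3(io(C),int,io(C)); substituting into the one remaining equation that mentions R gives: tup3(int,unit,U) ≐ tup3(int,unit,tup3(tup3(C,C,io(C)),tup3(io(C),int,io(C)),io(char))).
Bind C := int; substituting into the remaining equation gives: tup3(int,unit,U) ≐ tup3(int,unit,tup3(tup3(int,int,io(int)),tup3(io(int),int,io(int)),io(char))). Substituting into the earlier bindings gives E := io(int), R := tup3(io(int),int,io(int)).
Decompose tup3/3: int ≐ int,  unit ≐ unit,  U ≐ tup3(tup3(int,int,io(int)),tup3(io(int),int,io(int)),io(char)).
Delete trivial equation int ≐ int.
Delete trivial equation unit ≐ unit.
Bind U := tup3(tup3(int,int,io(int)),tup3(io(int),int,io(int)),io(char)). Substituting into the earlier binding gives T3 := io(tup3(tup3(int,int,io(int)),tup3(io(int),int,io(int)),io(char))).
MGU = { T3 := io(tup3(tup3(int,int,io(int)),tup3(io(int),int,io(int)),io(char))), E := io(int), R := tup3(io(int),int,io(int)), C := int, U := tup3(tup3(int,int,io(int)),tup3(io(int),int,io(int)),io(char)) }, so R := tup3(io(int),int,io(int)).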